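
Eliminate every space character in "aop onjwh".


Input string: 'aop onjwh'
Operation: remove all spaces
Words: 'aop', 'onjwh'
Join without spaces: aoponjwh


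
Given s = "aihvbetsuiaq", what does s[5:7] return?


Input string: 'aihvbetsuiaq'
Operation: slice [5:7]
Extract characters: s[5]='e', s[6]='t'
Result: et


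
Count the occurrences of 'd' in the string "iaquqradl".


Input string: 'iaquqradl'
Target character: 'd'
Scan each position: s[7]='d'
Matches found at indices: 7
Total: 1


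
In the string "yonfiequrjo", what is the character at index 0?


Input string: 'yonfiequrjo'
Operation: get character at index 0
Index mapping: s[0]='y'
Result: 'y'


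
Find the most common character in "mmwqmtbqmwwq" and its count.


Input: 'mmwqmtbqmwwq'
Operation: tally each character
Counts: 'b':1, 'm':4, 'q':3, 't':1, 'w':3
Maximum: 'm' appears 4 times


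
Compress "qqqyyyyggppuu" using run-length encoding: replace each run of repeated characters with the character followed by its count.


Input: 'qqqyyyyggppuu'
Operation: identify consecutive runs
Runs: 'qqq' -> q3, 'yyyy' -> y4, 'gg' -> g2, 'pp' -> p2, 'uu' -> u2
Encoded: q3y4g2p2u2


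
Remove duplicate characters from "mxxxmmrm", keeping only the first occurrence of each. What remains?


Input: 'mxxxmmrm'
Operation: keep first occurrence of each character
Scan: s[0]='m' new -> keep; s[1]='x' new -> keep; s[2]='x' seen -> skip; s[3]='x' seen -> skip; s[4]='m' seen -> skip; s[5]='m' seen -> skip; s[6]='r' new -> keep; s[7]='m' seen -> skip
Result: mxr


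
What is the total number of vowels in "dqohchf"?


Input string: 'dqohchf'
Operation: count vowels (a, e, i, o, u)
Scan: s[0]='d', s[1]='q', s[2]='o' (vowel), s[3]='h', s[4]='c', s[5]='h', s[6]='f'
Vowels found: 1
Result: 1


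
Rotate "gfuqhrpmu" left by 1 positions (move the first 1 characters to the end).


Input: 'gfuqhrpmu', shift = 1
Operation: split at index 1 and swap parts
Front part s[0:1] = 'g'
Back part s[1:] = 'fuqhrpmu'
Rotated = back + front = 'fuqhrpmu' + 'g'
Result: fuqhrpmug


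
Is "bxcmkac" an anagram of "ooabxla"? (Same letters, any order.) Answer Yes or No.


String 1: 'ooabxla' -> sorted: 'aabloox'
String 2: 'bxcmkac' -> sorted: 'abcckmx'
Compare sorted forms: 'aabloox' != 'abcckmx'
Anagram: No


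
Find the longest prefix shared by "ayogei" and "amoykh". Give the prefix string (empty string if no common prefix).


String 1: 'ayogei'
String 2: 'amoykh'
Compare position by position:
pos 0: 'a' vs 'a' match
pos 1: 'y' vs 'm' differ -> stop
Longest common prefix: "a" (length 1)


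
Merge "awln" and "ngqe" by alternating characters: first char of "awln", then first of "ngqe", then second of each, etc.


String 1: 'awln'
String 2: 'ngqe'
Operation: alternate characters
Pairs: 'a'+'n', 'w'+'g', 'l'+'q', 'n'+'e'
Result: anwglqne


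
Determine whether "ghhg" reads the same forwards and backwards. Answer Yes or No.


Input string: 'ghhg'
Reversed: 'ghhg'
Compare pairs: s[0]='g' vs s[3]='g' (match), s[1]='h' vs s[2]='h' (match)
Palindrome: Yes


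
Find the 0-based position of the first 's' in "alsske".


Input string: 'alsske'
Target: 's'
Scanning left to right: s[0]='a', s[1]='l', s[2]='s'
First match at index: 2


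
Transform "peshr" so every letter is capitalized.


Input string: 'peshr'
Operation: convert each letter to uppercase
Mapping: 'p'->'P', 'e'->'E', 's'->'S', 'h'->'H', 'r'->'R'
Result: PESHR


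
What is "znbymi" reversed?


Input string: 'znbymi'
Operation: reverse character order
Original order: 'z' -> 'n' -> 'b' -> 'y' -> 'm' -> 'i'
Reversed order: 'i' -> 'm' -> 'y' -> 'b' -> 'n' -> 'z'
Result: imybnz


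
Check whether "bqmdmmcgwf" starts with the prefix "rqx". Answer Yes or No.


Input string: 'bqmdmmcgwf'
Prefix to check: 'rqx'
First 3 characters of input: 'bqm'
Match: False
Result: No


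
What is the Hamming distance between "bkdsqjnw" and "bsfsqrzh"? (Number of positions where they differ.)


String 1: 'bkdsqjnw'
String 2: 'bsfsqrzh'
Compare each position: pos 0: 'b'=='b', pos 1: 'k'!='s', pos 2: 'd'!='f', pos 3: 's'=='s', pos 4: 'q'=='q', pos 5: 'j'!='r', pos 6: 'n'!='z', pos 7: 'w'!='h'
Differing positions: 5
Hamming distance: 5


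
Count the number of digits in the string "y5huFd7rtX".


Input string: 'y5huFd7rtX'
Operation: count digit characters (0-9)
Scan: 'y', '5'(digit), 'h', 'u', 'F', 'd', '7'(digit), 'r', 't', 'X'
Digits found: 2
Result: 2


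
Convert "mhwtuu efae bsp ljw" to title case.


Input string: 'mhwtuu efae bsp ljw'
Operation: capitalize first letter of each word
Word transformations: 'mhwtuu'->'Mhwtuu', 'efae'->'Efae', 'bsp'->'Bsp', 'ljw'->'Ljw'
Result: Mhwtuu Efae Bsp Ljw


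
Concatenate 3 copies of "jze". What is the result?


Input string: 'jze'
Operation: repeat 3 times
Concatenation: 'jze' + 'jze' + 'jze'
Result: jzejzejze


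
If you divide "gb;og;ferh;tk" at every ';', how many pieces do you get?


Input string: 'gb;og;ferh;tk'
Delimiter: ';'
Split result: 'gb', 'og', 'ferh', 'tk'
Number of parts: 4


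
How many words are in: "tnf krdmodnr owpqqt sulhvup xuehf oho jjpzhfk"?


Input string: 'tnf krdmodnr owpqqt sulhvup xuehf oho jjpzhfk'
Operation: split by spaces
Words found: 'tnf', 'krdmodnr', 'owpqqt', 'sulhvup', 'xuehf', 'oho', 'jjpzhfk'
Word count: 7


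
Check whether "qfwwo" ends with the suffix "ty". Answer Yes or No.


Input string: 'qfwwo'
Suffix to check: 'ty'
Last 2 characters of input: 'wo'
Match: False
Result: No


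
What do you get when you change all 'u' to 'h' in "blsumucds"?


Input string: 'blsumucds'
Operation: replace 'u' with 'h'
Positions of 'u': 3, 5
After replacement: blshmhcds


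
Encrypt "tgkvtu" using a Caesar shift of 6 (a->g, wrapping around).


Input: 'tgkvtu', shift = 6
Operation: for each letter, (position + 6) mod 26
Mapping: 't'(19+6=25)->'z', 'g'(6+6=12)->'m', 'k'(10+6=16)->'q', 'v'(21+6=27, 27 mod 26=1)->'b', 't'(19+6=25)->'z', 'u'(20+6=26, 26 mod 26=0)->'a'
Result: zmqbza


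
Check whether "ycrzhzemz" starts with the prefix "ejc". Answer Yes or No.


Input string: 'ycrzhzemz'
Prefix to check: 'ejc'
First 3 characters of input: 'ycr'
Match: False
Result: No


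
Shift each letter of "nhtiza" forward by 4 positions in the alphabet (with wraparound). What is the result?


Input: 'nhtiza', shift = 4
Operation: for each letter, (position + 4) mod 26
Mapping: 'n'(13+4=17)->'r', 'h'(7+4=11)->'l', 't'(19+4=23)->'x', 'i'(8+4=12)->'m', 'z'(25+4=29, 29 mod 26=3)->'d', 'a'(0+4=4)->'e'
Result: rlxmde


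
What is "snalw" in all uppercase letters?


Input string: 'snalw'
Operation: convert each letter to uppercase
Mapping: 's'->'S', 'n'->'N', 'a'->'A', 'l'->'L', 'w'->'W'
Result: SNALW


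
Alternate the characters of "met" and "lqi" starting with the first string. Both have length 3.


String 1: 'met'
String 2: 'lqi'
Operation: alternate characters
Pairs: 'm'+'l', 'e'+'q', 't'+'i'
Result: mleqti


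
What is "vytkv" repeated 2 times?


Input string: 'vytkv'
Operation: repeat 2 times
Concatenation: 'vytkv' + 'vytkv'
Result: vytkvvytkv


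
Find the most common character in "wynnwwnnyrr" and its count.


Input: 'wynnwwnnyrr'
Operation: tally each character
Counts: 'n':4, 'r':2, 'w':3, 'y':2
Maximum: 'n' appears 4 times


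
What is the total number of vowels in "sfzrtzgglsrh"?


Input string: 'sfzrtzgglsrh'
Operation: count vowels (a, e, i, o, u)
Scan: s[0]='s', s[1]='f', s[2]='z', s[3]='r', s[4]='t', s[5]='z', s[6]='g', s[7]='g', s[8]='l', s[9]='s', s[10]='r', s[11]='h'
Vowels found: 0
Result: 0


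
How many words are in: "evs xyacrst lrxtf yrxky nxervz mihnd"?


Input string: 'evs xyacrst lrxtf yrxky nxervz mihnd'
Operation: split by spaces
Words found: 'evs', 'xyacrst', 'lrxtf', 'yrxky', 'nxervz', 'mihnd'
Word count: 6


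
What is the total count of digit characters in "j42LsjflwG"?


Input string: 'j42LsjflwG'
Operation: count digit characters (0-9)
Scan: 'j', '4'(digit), '2'(digit), 'L', 's', 'j', 'f', 'l', 'w', 'G'
Digits found: 2
Result: 2


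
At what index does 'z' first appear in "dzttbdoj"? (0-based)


Input string: 'dzttbdoj'
Target: 'z'
Scanning left to right: s[0]='d', s[1]='z'
First match at index: 1


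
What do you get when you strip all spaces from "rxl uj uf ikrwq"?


Input string: 'rxl uj uf ikrwq'
Operation: remove all spaces
Words: 'rxl', 'uj', 'uf', 'ikrwq'
Join without spaces: rxlujufikrwq


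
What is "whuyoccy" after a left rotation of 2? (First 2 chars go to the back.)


Input: 'whuyoccy', shift = 2
Operation: split at index 2 and swap parts
Front part s[0:2] = 'wh'
Back part s[2:] = 'uyoccy'
Rotated = back + front = 'uyoccy' + 'wh'
Result: uyoccywh


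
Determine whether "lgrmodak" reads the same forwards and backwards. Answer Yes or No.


Input string: 'lgrmodak'
Reversed: 'kadomrgl'
Compare pairs: s[0]='l' vs s[7]='k' (mismatch), s[1]='g' vs s[6]='a' (mismatch), s[2]='r' vs s[5]='d' (mismatch), s[3]='m' vs s[4]='o' (mismatch)
Palindrome: No


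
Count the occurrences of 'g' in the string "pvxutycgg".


Input string: 'pvxutycgg'
Target character: 'g'
Scan each position: s[7]='g', s[8]='g'
Matches found at indices: 7, 8
Total: 2


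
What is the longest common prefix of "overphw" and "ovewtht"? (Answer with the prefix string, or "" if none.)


String 1: 'overphw'
String 2: 'ovewtht'
Compare position by position:
pos 0: 'o' vs 'o' match
pos 1: 'v' vs 'v' match
pos 2: 'e' vs 'e' match
pos 3: 'r' vs 'w' differ -> stop
Longest common prefix: "ove" (length 3)


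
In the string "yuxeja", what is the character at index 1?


Input string: 'yuxeja'
Operation: get character at index 1
Index mapping: s[0]='y', s[1]='u'
Result: 'u'


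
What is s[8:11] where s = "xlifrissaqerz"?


Input string: 'xlifrissaqerz'
Operation: slice [8:11]
Extract characters: s[8]='a', s[9]='q', s[10]='e'
Result: aqe


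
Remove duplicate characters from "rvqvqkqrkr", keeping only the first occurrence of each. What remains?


Input: 'rvqvqkqrkr'
Operation: keep first occurrence of each character
Scan: s[0]='r' new -> keep; s[1]='v' new -> keep; s[2]='q' new -> keep; s[3]='v' seen -> skip; s[4]='q' seen -> skip; s[5]='k' new -> keep; s[6]='q' seen -> skip; s[7]='r' seen -> skip; s[8]='k' seen -> skip; s[9]='r' seen -> skip
Result: rvqk


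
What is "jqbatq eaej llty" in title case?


Input string: 'jqbatq eaej llty'
Operation: capitalize first letter of each word
Word transformations: 'jqbatq'->'Jqbatq', 'eaej'->'Eaej', 'llty'->'Llty'
Result: Jqbatq Eaej Llty


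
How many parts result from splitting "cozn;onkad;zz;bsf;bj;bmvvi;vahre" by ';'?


Input string: 'cozn;onkad;zz;bsf;bj;bmvvi;vahre'
Delimiter: ';'
Split result: 'cozn', 'onkad', 'zz', 'bsf', 'bj', 'bmvvi', 'vahre'
Number of parts: 7


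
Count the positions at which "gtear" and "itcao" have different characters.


String 1: 'gtear'
String 2: 'itcao'
Compare each position: pos 0: 'g'!='i', pos 1: 't'=='t', pos 2: 'e'!='c', pos 3: 'a'=='a', pos 4: 'r'!='o'
Differing positions: 3
Hamming distance: 3


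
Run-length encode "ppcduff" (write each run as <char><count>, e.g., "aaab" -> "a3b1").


Input: 'ppcduff'
Operation: identify consecutive runs
Runs: 'pp' -> p2, 'c' -> c1, 'd' -> d1, 'u' -> u1, 'ff' -> f2
Encoded: p2c1d1u1f2


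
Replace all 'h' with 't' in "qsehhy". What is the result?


Input string: 'qsehhy'
Operation: replace 'h' with 't'
Positions of 'h': 3, 4
After replacement: qsetty


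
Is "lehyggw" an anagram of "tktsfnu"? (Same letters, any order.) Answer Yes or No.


String 1: 'tktsfnu' -> sorted: 'fknsttu'
String 2: 'lehyggw' -> sorted: 'egghlwy'
Compare sorted forms: 'fknsttu' != 'egghlwy'
Anagram: No


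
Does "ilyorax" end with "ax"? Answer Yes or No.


Input string: 'ilyorax'
Suffix to check: 'ax'
Last 2 characters of input: 'ax'
Match: True
Result: Yes


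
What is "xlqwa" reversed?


Input string: 'xlqwa'
Operation: reverse character order
Original order: 'x' -> 'l' -> 'q' -> 'w' -> 'a'
Reversed order: 'a' -> 'w' -> 'q' -> 'l' -> 'x'
Result: awqlx


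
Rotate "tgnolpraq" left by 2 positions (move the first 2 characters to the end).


Input: 'tgnolpraq', shift = 2
Operation: split at index 2 and swap parts
Front part s[0:2] = 'tg'
Back part s[2:] = 'nolpraq'
Rotated = back + front = 'nolpraq' + 'tg'
Result: nolpraqtg


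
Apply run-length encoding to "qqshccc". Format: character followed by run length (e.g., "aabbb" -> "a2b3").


Input: 'qqshccc'
Operation: identify consecutive runs
Runs: 'qq' -> q2, 's' -> s1, 'h' -> h1, 'ccc' -> c3
Encoded: q2s1h1c3


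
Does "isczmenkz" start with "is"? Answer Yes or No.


Input string: 'isczmenkz'
Prefix to check: 'is'
First 2 characters of input: 'is'
Match: True
Result: Yes


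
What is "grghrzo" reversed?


Input string: 'grghrzo'
Operation: reverse character order
Original order: 'g' -> 'r' -> 'g' -> 'h' -> 'r' -> 'z' -> 'o'
Reversed order: 'o' -> 'z' -> 'r' -> 'h' -> 'g' -> 'r' -> 'g'
Result: ozrhgrg


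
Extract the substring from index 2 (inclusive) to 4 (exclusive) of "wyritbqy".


Input string: 'wyritbqy'
Operation: slice [2:4]
Extract characters: s[2]='r', s[3]='i'
Result: ri


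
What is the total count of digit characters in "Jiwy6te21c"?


Input string: 'Jiwy6te21c'
Operation: count digit characters (0-9)
Scan: 'J', 'i', 'w', 'y', '6'(digit), 't', 'e', '2'(digit), '1'(digit), 'c'
Digits found: 3
Result: 3


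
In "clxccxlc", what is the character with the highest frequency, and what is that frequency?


Input: 'clxccxlc'
Operation: tally each character
Counts: 'c':4, 'l':2, 'x':2
Maximum: 'c' appears 4 times


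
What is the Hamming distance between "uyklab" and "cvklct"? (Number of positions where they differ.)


String 1: 'uyklab'
String 2: 'cvklct'
Compare each position: pos 0: 'u'!='c', pos 1: 'y'!='v', pos 2: 'k'=='k', pos 3: 'l'=='l', pos 4: 'a'!='c', pos 5: 'b'!='t'
Differing positions: 4
Hamming distance: 4


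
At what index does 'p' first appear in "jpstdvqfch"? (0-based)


Input string: 'jpstdvqfch'
Target: 'p'
Scanning left to right: s[0]='j', s[1]='p'
First match at index: 1


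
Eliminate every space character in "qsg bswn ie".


Input string: 'qsg bswn ie'
Operation: remove all spaces
Words: 'qsg', 'bswn', 'ie'
Join without spaces: qsgbswnie


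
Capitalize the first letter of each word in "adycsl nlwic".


Input string: 'adycsl nlwic'
Operation: capitalize first letter of each word
Word transformations: 'adycsl'->'Adycsl', 'nlwic'->'Nlwic'
Result: Adycsl Nlwic


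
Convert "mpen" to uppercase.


Input string: 'mpen'
Operation: convert each letter to uppercase
Mapping: 'm'->'M', 'p'->'P', 'e'->'E', 'n'->'N'
Result: MPEN


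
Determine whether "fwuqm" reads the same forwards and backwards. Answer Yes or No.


Input string: 'fwuqm'
Reversed: 'mquwf'
Compare pairs: s[0]='f' vs s[4]='m' (mismatch), s[1]='w' vs s[3]='q' (mismatch)
Palindrome: No


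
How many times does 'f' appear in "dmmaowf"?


Input string: 'dmmaowf'
Target character: 'f'
Scan each position: s[6]='f'
Matches found at indices: 6
Total: 1


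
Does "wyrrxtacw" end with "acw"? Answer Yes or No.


Input string: 'wyrrxtacw'
Suffix to check: 'acw'
Last 3 characters of input: 'acw'
Match: True
Result: Yes


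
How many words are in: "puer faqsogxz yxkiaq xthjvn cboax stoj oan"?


Input string: 'puer faqsogxz yxkiaq xthjvn cboax stoj oan'
Operation: split by spaces
Words found: 'puer', 'faqsogxz', 'yxkiaq', 'xthjvn', 'cboax', 'stoj', 'oan'
Word count: 7


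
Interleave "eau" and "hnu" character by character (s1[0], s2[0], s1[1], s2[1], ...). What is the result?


String 1: 'eau'
String 2: 'hnu'
Operation: alternate characters
Pairs: 'e'+'h', 'a'+'n', 'u'+'u'
Result: ehanuu


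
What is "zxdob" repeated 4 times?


Input string: 'zxdob'
Operation: repeat 4 times
Concatenation: 'zxdob' + 'zxdob' + 'zxdob' + 'zxdob'
Result: zxdobzxdobzxdobzxdob


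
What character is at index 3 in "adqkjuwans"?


Input string: 'adqkjuwans'
Operation: get character at index 3
Index mapping: s[0]='a', s[1]='d', s[2]='q', s[3]='k'
Result: 'k'


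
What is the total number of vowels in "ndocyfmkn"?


Input string: 'ndocyfmkn'
Operation: count vowels (a, e, i, o, u)
Scan: s[0]='n', s[1]='d', s[2]='o' (vowel), s[3]='c', s[4]='y', s[5]='f', s[6]='m', s[7]='k', s[8]='n'
Vowels found: 1
Result: 1


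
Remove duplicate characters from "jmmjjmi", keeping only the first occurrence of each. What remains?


Input: 'jmmjjmi'
Operation: keep first occurrence of each character
Scan: s[0]='j' new -> keep; s[1]='m' new -> keep; s[2]='m' seen -> skip; s[3]='j' seen -> skip; s[4]='j' seen -> skip; s[5]='m' seen -> skip; s[6]='i' new -> keep
Result: jmi


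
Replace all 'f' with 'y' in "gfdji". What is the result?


Input string: 'gfdji'
Operation: replace 'f' with 'y'
Positions of 'f': 1
After replacement: gydji


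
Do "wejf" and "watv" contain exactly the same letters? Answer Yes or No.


String 1: 'wejf' -> sorted: 'efjw'
String 2: 'watv' -> sorted: 'atvw'
Compare sorted forms: 'efjw' != 'atvw'
Anagram: No


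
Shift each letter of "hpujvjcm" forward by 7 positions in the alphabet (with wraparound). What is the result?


Input: 'hpujvjcm', shift = 7
Operation: for each letter, (position + 7) mod 26
Mapping: 'h'(7+7=14)->'o', 'p'(15+7=22)->'w', 'u'(20+7=27, 27 mod 26=1)->'b', 'j'(9+7=16)->'q', 'v'(21+7=28, 28 mod 26=2)->'c', 'j'(9+7=16)->'q', 'c'(2+7=9)->'j', 'm'(12+7=19)->'t'
Result: owbqcqjt


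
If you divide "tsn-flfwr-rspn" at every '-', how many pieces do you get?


Input string: 'tsn-flfwr-rspn'
Delimiter: '-'
Split result: 'tsn', 'flfwr', 'rspn'
Number of parts: 3


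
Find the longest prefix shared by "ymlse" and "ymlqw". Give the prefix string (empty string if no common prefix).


String 1: 'ymlse'
String 2: 'ymlqw'
Compare position by position:
pos 0: 'y' vs 'y' match
pos 1: 'm' vs 'm' match
pos 2: 'l' vs 'l' match
pos 3: 's' vs 'q' differ -> stop
Longest common prefix: "yml" (length 3)


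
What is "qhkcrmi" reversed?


Input string: 'qhkcrmi'
Operation: reverse character order
Original order: 'q' -> 'h' -> 'k' -> 'c' -> 'r' -> 'm' -> 'i'
Reversed order: 'i' -> 'm' -> 'r' -> 'c' -> 'k' -> 'h' -> 'q'
Result: imrckhq


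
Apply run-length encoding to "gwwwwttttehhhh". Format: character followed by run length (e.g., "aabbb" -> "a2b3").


Input: 'gwwwwttttehhhh'
Operation: identify consecutive runs
Runs: 'g' -> g1, 'wwww' -> w4, 'tttt' -> t4, 'e' -> e1, 'hhhh' -> h4
Encoded: g1w4t4e1h4


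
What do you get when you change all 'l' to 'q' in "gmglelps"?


Input string: 'gmglelps'
Operation: replace 'l' with 'q'
Positions of 'l': 3, 5
After replacement: gmgqeqps


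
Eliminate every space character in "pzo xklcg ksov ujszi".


Input string: 'pzo xklcg ksov ujszi'
Operation: remove all spaces
Words: 'pzo', 'xklcg', 'ksov', 'ujszi'
Join without spaces: pzoxklcgksovujszi


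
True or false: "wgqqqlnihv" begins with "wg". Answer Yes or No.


Input string: 'wgqqqlnihv'
Prefix to check: 'wg'
First 2 characters of input: 'wg'
Match: True
Result: Yes


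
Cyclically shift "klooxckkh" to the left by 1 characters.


Input: 'klooxckkh', shift = 1
Operation: split at index 1 and swap parts
Front part s[0:1] = 'k'
Back part s[1:] = 'looxckkh'
Rotated = back + front = 'looxckkh' + 'k'
Result: looxckkhk


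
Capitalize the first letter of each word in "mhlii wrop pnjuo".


Input string: 'mhlii wrop pnjuo'
Operation: capitalize first letter of each word
Word transformations: 'mhlii'->'Mhlii', 'wrop'->'Wrop', 'pnjuo'->'Pnjuo'
Result: Mhlii Wrop Pnjuo


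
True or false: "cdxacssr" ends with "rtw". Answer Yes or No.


Input string: 'cdxacssr'
Suffix to check: 'rtw'
Last 3 characters of input: 'ssr'
Match: False
Result: No


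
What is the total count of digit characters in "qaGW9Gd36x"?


Input string: 'qaGW9Gd36x'
Operation: count digit characters (0-9)
Scan: 'q', 'a', 'G', 'W', '9'(digit), 'G', 'd', '3'(digit), '6'(digit), 'x'
Digits found: 3
Result: 3


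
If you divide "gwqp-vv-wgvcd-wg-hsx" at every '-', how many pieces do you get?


Input string: 'gwqp-vv-wgvcd-wg-hsx'
Delimiter: '-'
Split result: 'gwqp', 'vv', 'wgvcd', 'wg', 'hsx'
Number of parts: 5


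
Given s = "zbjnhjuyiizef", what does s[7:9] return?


Input string: 'zbjnhjuyiizef'
Operation: slice [7:9]
Extract characters: s[7]='y', s[8]='i'
Result: yi


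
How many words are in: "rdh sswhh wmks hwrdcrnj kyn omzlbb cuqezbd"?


Input string: 'rdh sswhh wmks hwrdcrnj kyn omzlbb cuqezbd'
Operation: split by spaces
Words found: 'rdh', 'sswhh', 'wmks', 'hwrdcrnj', 'kyn', 'omzlbb', 'cuqezbd'
Word count: 7


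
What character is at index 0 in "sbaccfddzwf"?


Input string: 'sbaccfddzwf'
Operation: get character at index 0
Index mapping: s[0]='s'
Result: 's'


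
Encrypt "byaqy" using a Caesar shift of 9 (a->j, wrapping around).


Input: 'byaqy', shift = 9
Operation: for each letter, (position + 9) mod 26
Mapping: 'b'(1+9=10)->'k', 'y'(24+9=33, 33 mod 26=7)->'h', 'a'(0+9=9)->'j', 'q'(16+9=25)->'z', 'y'(24+9=33, 33 mod 26=7)->'h'
Result: khjzh


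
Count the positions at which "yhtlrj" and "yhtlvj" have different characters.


String 1: 'yhtlrj'
String 2: 'yhtlvj'
Compare each position: pos 0: 'y'=='y', pos 1: 'h'=='h', pos 2: 't'=='t', pos 3: 'l'=='l', pos 4: 'r'!='v', pos 5: 'j'=='j'
Differing positions: 1
Hamming distance: 1


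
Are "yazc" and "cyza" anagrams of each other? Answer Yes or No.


String 1: 'yazc' -> sorted: 'acyz'
String 2: 'cyza' -> sorted: 'acyz'
Compare sorted forms: 'acyz' == 'acyz'
Anagram: Yes


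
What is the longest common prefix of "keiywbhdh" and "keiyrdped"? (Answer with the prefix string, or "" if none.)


String 1: 'keiywbhdh'
String 2: 'keiyrdped'
Compare position by position:
pos 0: 'k' vs 'k' match
pos 1: 'e' vs 'e' match
pos 2: 'i' vs 'i' match
pos 3: 'y' vs 'y' match
pos 4: 'w' vs 'r' differ -> stop
Longest common prefix: "keiy" (length 4)


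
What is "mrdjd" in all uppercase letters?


Input string: 'mrdjd'
Operation: convert each letter to uppercase
Mapping: 'm'->'M', 'r'->'R', 'd'->'D', 'j'->'J', 'd'->'D'
Result: MRDJD


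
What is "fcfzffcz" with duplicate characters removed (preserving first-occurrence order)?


Input: 'fcfzffcz'
Operation: keep first occurrence of each character
Scan: s[0]='f' new -> keep; s[1]='c' new -> keep; s[2]='f' seen -> skip; s[3]='z' new -> keep; s[4]='f' seen -> skip; s[5]='f' seen -> skip; s[6]='c' seen -> skip; s[7]='z' seen -> skip
Result: fcz


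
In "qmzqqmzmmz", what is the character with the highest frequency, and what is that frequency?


Input: 'qmzqqmzmmz'
Operation: tally each character
Counts: 'm':4, 'q':3, 'z':3
Maximum: 'm' appears 4 times


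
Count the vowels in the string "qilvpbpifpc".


Input string: 'qilvpbpifpc'
Operation: count vowels (a, e, i, o, u)
Scan: s[0]='q', s[1]='i' (vowel), s[2]='l', s[3]='v', s[4]='p', s[5]='b', s[6]='p', s[7]='i' (vowel), s[8]='f', s[9]='p', s[10]='c'
Vowels found: 2
Result: 2


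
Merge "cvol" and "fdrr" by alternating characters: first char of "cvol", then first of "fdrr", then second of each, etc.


String 1: 'cvol'
String 2: 'fdrr'
Operation: alternate characters
Pairs: 'c'+'f', 'v'+'d', 'o'+'r', 'l'+'r'
Result: cfvdorlr


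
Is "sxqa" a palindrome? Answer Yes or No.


Input string: 'sxqa'
Reversed: 'aqxs'
Compare pairs: s[0]='s' vs s[3]='a' (mismatch), s[1]='x' vs s[2]='q' (mismatch)
Palindrome: No


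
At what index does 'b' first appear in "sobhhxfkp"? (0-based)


Input string: 'sobhhxfkp'
Target: 'b'
Scanning left to right: s[0]='s', s[1]='o', s[2]='b'
First match at index: 2


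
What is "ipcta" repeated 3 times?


Input string: 'ipcta'
Operation: repeat 3 times
Concatenation: 'ipcta' + 'ipcta' + 'ipcta'
Result: ipctaipctaipcta


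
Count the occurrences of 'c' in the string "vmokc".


Input string: 'vmokc'
Target character: 'c'
Scan each position: s[4]='c'
Matches found at indices: 4
Total: 1


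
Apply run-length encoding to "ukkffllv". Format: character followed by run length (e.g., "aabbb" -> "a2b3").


Input: 'ukkffllv'
Operation: identify consecutive runs
Runs: 'u' -> u1, 'kk' -> k2, 'ff' -> f2, 'll' -> l2, 'v' -> v1
Encoded: u1k2f2l2v1


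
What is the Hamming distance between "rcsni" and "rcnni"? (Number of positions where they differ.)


String 1: 'rcsni'
String 2: 'rcnni'
Compare each position: pos 0: 'r'=='r', pos 1: 'c'=='c', pos 2: 's'!='n', pos 3: 'n'=='n', pos 4: 'i'=='i'
Differing positions: 1
Hamming distance: 1


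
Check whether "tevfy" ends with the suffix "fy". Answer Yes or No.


Input string: 'tevfy'
Suffix to check: 'fy'
Last 2 characters of input: 'fy'
Match: True
Result: Yes


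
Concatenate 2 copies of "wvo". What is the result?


Input string: 'wvo'
Operation: repeat 2 times
Concatenation: 'wvo' + 'wvo'
Result: wvowvo


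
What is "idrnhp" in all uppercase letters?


Input string: 'idrnhp'
Operation: convert each letter to uppercase
Mapping: 'i'->'I', 'd'->'D', 'r'->'R', 'n'->'N', 'h'->'H', 'p'->'P'
Result: IDRNHP


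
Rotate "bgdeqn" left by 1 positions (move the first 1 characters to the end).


Input: 'bgdeqn', shift = 1
Operation: split at index 1 and swap parts
Front part s[0:1] = 'b'
Back part s[1:] = 'gdeqn'
Rotated = back + front = 'gdeqn' + 'b'
Result: gdeqnb


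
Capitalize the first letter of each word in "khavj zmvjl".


Input string: 'khavj zmvjl'
Operation: capitalize first letter of each word
Word transformations: 'khavj'->'Khavj', 'zmvjl'->'Zmvjl'
Result: Khavj Zmvjl


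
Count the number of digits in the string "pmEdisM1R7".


Input string: 'pmEdisM1R7'
Operation: count digit characters (0-9)
Scan: 'p', 'm', 'E', 'd', 'i', 's', 'M', '1'(digit), 'R', '7'(digit)
Digits found: 2
Result: 2


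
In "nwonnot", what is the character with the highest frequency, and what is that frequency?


Input: 'nwonnot'
Operation: tally each character
Counts: 'n':3, 'o':2, 't':1, 'w':1
Maximum: 'n' appears 3 times


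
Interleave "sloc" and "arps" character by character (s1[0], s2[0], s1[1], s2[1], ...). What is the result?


String 1: 'sloc'
String 2: 'arps'
Operation: alternate characters
Pairs: 's'+'a', 'l'+'r', 'o'+'p', 'c'+'s'
Result: salropcs


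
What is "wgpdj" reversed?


Input string: 'wgpdj'
Operation: reverse character order
Original order: 'w' -> 'g' -> 'p' -> 'd' -> 'j'
Reversed order: 'j' -> 'd' -> 'p' -> 'g' -> 'w'
Result: jdpgw


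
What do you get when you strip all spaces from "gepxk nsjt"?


Input string: 'gepxk nsjt'
Operation: remove all spaces
Words: 'gepxk', 'nsjt'
Join without spaces: gepxknsjt


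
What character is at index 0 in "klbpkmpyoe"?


Input string: 'klbpkmpyoe'
Operation: get character at index 0
Index mapping: s[0]='k'
Result: 'k'


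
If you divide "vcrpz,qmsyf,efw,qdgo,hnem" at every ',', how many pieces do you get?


Input string: 'vcrpz,qmsyf,efw,qdgo,hnem'
Delimiter: ','
Split result: 'vcrpz', 'qmsyf', 'efw', 'qdgo', 'hnem'
Number of parts: 5


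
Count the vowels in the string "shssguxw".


Input string: 'shssguxw'
Operation: count vowels (a, e, i, o, u)
Scan: s[0]='s', s[1]='h', s[2]='s', s[3]='s', s[4]='g', s[5]='u' (vowel), s[6]='x', s[7]='w'
Vowels found: 1
Result: 1


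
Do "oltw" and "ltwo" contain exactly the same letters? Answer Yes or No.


String 1: 'oltw' -> sorted: 'lotw'
String 2: 'ltwo' -> sorted: 'lotw'
Compare sorted forms: 'lotw' == 'lotw'
Anagram: Yes


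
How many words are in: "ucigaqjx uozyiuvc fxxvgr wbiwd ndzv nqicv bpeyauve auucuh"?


Input string: 'ucigaqjx uozyiuvc fxxvgr wbiwd ndzv nqicv bpeyauve auucuh'
Operation: split by spaces
Words found: 'ucigaqjx', 'uozyiuvc', 'fxxvgr', 'wbiwd', 'ndzv', 'nqicv', 'bpeyauve', 'auucuh'
Word count: 8


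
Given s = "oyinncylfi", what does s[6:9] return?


Input string: 'oyinncylfi'
Operation: slice [6:9]
Extract characters: s[6]='y', s[7]='l', s[8]='f'
Result: ylf


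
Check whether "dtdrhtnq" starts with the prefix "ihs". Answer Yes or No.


Input string: 'dtdrhtnq'
Prefix to check: 'ihs'
First 3 characters of input: 'dtd'
Match: False
Result: No


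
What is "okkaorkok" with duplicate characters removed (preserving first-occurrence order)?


Input: 'okkaorkok'
Operation: keep first occurrence of each character
Scan: s[0]='o' new -> keep; s[1]='k' new -> keep; s[2]='k' seen -> skip; s[3]='a' new -> keep; s[4]='o' seen -> skip; s[5]='r' new -> keep; s[6]='k' seen -> skip; s[7]='o' seen -> skip; s[8]='k' seen -> skip
Result: okar


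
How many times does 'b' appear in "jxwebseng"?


Input string: 'jxwebseng'
Target character: 'b'
Scan each position: s[4]='b'
Matches found at indices: 4
Total: 1


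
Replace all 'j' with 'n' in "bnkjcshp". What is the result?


Input string: 'bnkjcshp'
Operation: replace 'j' with 'n'
Positions of 'j': 3
After replacement: bnkncshp


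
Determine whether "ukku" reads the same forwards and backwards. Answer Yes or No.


Input string: 'ukku'
Reversed: 'ukku'
Compare pairs: s[0]='u' vs s[3]='u' (match), s[1]='k' vs s[2]='k' (match)
Palindrome: Yes


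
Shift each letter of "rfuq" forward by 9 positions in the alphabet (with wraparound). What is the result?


Input: 'rfuq', shift = 9
Operation: for each letter, (position + 9) mod 26
Mapping: 'r'(17+9=26, 26 mod 26=0)->'a', 'f'(5+9=14)->'o', 'u'(20+9=29, 29 mod 26=3)->'d', 'q'(16+9=25)->'z'
Result: aodz


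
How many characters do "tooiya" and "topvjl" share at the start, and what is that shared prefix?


String 1: 'tooiya'
String 2: 'topvjl'
Compare position by position:
pos 0: 't' vs 't' match
pos 1: 'o' vs 'o' match
pos 2: 'o' vs 'p' differ -> stop
Longest common prefix: "to" (length 2)


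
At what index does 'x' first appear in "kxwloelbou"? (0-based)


Input string: 'kxwloelbou'
Target: 'x'
Scanning left to right: s[0]='k', s[1]='x'
First match at index: 1


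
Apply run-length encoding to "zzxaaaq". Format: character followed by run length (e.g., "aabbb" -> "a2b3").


Input: 'zzxaaaq'
Operation: identify consecutive runs
Runs: 'zz' -> z2, 'x' -> x1, 'aaa' -> a3, 'q' -> q1
Encoded: z2x1a3q1


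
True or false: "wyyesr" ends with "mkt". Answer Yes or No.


Input string: 'wyyesr'
Suffix to check: 'mkt'
Last 3 characters of input: 'esr'
Match: False
Result: No


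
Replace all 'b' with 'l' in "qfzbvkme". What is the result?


Input string: 'qfzbvkme'
Operation: replace 'b' with 'l'
Positions of 'b': 3
After replacement: qfzlvkme


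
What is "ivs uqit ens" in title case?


Input string: 'ivs uqit ens'
Operation: capitalize first letter of each word
Word transformations: 'ivs'->'Ivs', 'uqit'->'Uqit', 'ens'->'Ens'
Result: Ivs Uqit Ens


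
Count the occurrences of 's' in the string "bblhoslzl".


Input string: 'bblhoslzl'
Target character: 's'
Scan each position: s[5]='s'
Matches found at indices: 5
Total: 1


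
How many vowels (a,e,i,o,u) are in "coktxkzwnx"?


Input string: 'coktxkzwnx'
Operation: count vowels (a, e, i, o, u)
Scan: s[0]='c', s[1]='o' (vowel), s[2]='k', s[3]='t', s[4]='x', s[5]='k', s[6]='z', s[7]='w', s[8]='n', s[9]='x'
Vowels found: 1
Result: 1


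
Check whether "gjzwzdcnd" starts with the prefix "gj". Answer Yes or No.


Input string: 'gjzwzdcnd'
Prefix to check: 'gj'
First 2 characters of input: 'gj'
Match: True
Result: Yes


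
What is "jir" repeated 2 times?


Input string: 'jir'
Operation: repeat 2 times
Concatenation: 'jir' + 'jir'
Result: jirjir


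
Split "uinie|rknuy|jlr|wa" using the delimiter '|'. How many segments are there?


Input string: 'uinie|rknuy|jlr|wa'
Delimiter: '|'
Split result: 'uinie', 'rknuy', 'jlr', 'wa'
Number of parts: 4


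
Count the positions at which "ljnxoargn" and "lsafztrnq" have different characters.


String 1: 'ljnxoargn'
String 2: 'lsafztrnq'
Compare each position: pos 0: 'l'=='l', pos 1: 'j'!='s', pos 2: 'n'!='a', pos 3: 'x'!='f', pos 4: 'o'!='z', pos 5: 'a'!='t', pos 6: 'r'=='r', pos 7: 'g'!='n', pos 8: 'n'!='q'
Differing positions: 7
Hamming distance: 7


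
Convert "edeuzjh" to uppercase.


Input string: 'edeuzjh'
Operation: convert each letter to uppercase
Mapping: 'e'->'E', 'd'->'D', 'e'->'E', 'u'->'U', 'z'->'Z', 'j'->'J', 'h'->'H'
Result: EDEUZJH


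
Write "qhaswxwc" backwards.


Input string: 'qhaswxwc'
Operation: reverse character order
Original order: 'q' -> 'h' -> 'a' -> 's' -> 'w' -> 'x' -> 'w' -> 'c'
Reversed order: 'c' -> 'w' -> 'x' -> 'w' -> 's' -> 'a' -> 'h' -> 'q'
Result: cwxwsahq


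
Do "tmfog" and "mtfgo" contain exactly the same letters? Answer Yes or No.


String 1: 'tmfog' -> sorted: 'fgmot'
String 2: 'mtfgo' -> sorted: 'fgmot'
Compare sorted forms: 'fgmot' == 'fgmot'
Anagram: Yes


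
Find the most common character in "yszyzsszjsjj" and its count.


Input: 'yszyzsszjsjj'
Operation: tally each character
Counts: 'j':3, 's':4, 'y':2, 'z':3
Maximum: 's' appears 4 times


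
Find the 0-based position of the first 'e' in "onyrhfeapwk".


Input string: 'onyrhfeapwk'
Target: 'e'
Scanning left to right: s[0]='o', s[1]='n', s[2]='y', s[3]='r', s[4]='h', s[5]='f', s[6]='e'
First match at index: 6


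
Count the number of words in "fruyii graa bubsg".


Input string: 'fruyii graa bubsg'
Operation: split by spaces
Words found: 'fruyii', 'graa', 'bubsg'
Word count: 3


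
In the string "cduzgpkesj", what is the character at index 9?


Input string: 'cduzgpkesj'
Operation: get character at index 9
Index mapping: s[0]='c', s[1]='d', s[2]='u', s[3]='z', s[4]='g', s[5]='p', s[6]='k', s[7]='e', s[8]='s', s[9]='j'
Result: 'j'


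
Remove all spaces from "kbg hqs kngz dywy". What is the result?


Input string: 'kbg hqs kngz dywy'
Operation: remove all spaces
Words: 'kbg', 'hqs', 'kngz', 'dywy'
Join without spaces: kbghqskngzdywy


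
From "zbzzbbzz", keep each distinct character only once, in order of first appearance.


Input: 'zbzzbbzz'
Operation: keep first occurrence of each character
Scan: s[0]='z' new -> keep; s[1]='b' new -> keep; s[2]='z' seen -> skip; s[3]='z' seen -> skip; s[4]='b' seen -> skip; s[5]='b' seen -> skip; s[6]='z' seen -> skip; s[7]='z' seen -> skip
Result: zb


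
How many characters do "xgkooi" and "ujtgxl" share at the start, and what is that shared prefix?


String 1: 'xgkooi'
String 2: 'ujtgxl'
Compare position by position:
pos 0: 'x' vs 'u' differ -> stop
Longest common prefix: "" (length 0)


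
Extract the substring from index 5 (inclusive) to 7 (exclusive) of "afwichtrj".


Input string: 'afwichtrj'
Operation: slice [5:7]
Extract characters: s[5]='h', s[6]='t'
Result: ht


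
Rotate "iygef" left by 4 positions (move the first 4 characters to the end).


Input: 'iygef', shift = 4
Operation: split at index 4 and swap parts
Front part s[0:4] = 'iyge'
Back part s[4:] = 'f'
Rotated = back + front = 'f' + 'iyge'
Result: fiyge


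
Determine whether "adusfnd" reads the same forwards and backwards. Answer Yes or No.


Input string: 'adusfnd'
Reversed: 'dnfsuda'
Compare pairs: s[0]='a' vs s[6]='d' (mismatch), s[1]='d' vs s[5]='n' (mismatch), s[2]='u' vs s[4]='f' (mismatch)
Palindrome: No


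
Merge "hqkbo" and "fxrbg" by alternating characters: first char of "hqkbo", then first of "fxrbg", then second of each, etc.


String 1: 'hqkbo'
String 2: 'fxrbg'
Operation: alternate characters
Pairs: 'h'+'f', 'q'+'x', 'k'+'r', 'b'+'b', 'o'+'g'
Result: hfqxkrbbog


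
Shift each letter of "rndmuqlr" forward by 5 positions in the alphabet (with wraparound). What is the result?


Input: 'rndmuqlr', shift = 5
Operation: for each letter, (position + 5) mod 26
Mapping: 'r'(17+5=22)->'w', 'n'(13+5=18)->'s', 'd'(3+5=8)->'i', 'm'(12+5=17)->'r', 'u'(20+5=25)->'z', 'q'(16+5=21)->'v', 'l'(11+5=16)->'q', 'r'(17+5=22)->'w'
Result: wsirzvqw


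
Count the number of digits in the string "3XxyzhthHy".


Input string: '3XxyzhthHy'
Operation: count digit characters (0-9)
Scan: '3'(digit), 'X', 'x', 'y', 'z', 'h', 't', 'h', 'H', 'y'
Digits found: 1
Result: 1


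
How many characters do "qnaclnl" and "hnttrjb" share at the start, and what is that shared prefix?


String 1: 'qnaclnl'
String 2: 'hnttrjb'
Compare position by position:
pos 0: 'q' vs 'h' differ -> stop
Longest common prefix: "" (length 0)


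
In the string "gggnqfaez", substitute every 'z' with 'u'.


Input string: 'gggnqfaez'
Operation: replace 'z' with 'u'
Positions of 'z': 8
After replacement: gggnqfaeu


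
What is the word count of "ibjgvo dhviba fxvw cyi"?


Input string: 'ibjgvo dhviba fxvw cyi'
Operation: split by spaces
Words found: 'ibjgvo', 'dhviba', 'fxvw', 'cyi'
Word count: 4


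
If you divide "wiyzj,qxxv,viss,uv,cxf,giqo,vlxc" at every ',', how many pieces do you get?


Input string: 'wiyzj,qxxv,viss,uv,cxf,giqo,vlxc'
Delimiter: ','
Split result: 'wiyzj', 'qxxv', 'viss', 'uv', 'cxf', 'giqo', 'vlxc'
Number of parts: 7


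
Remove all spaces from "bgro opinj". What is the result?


Input string: 'bgro opinj'
Operation: remove all spaces
Words: 'bgro', 'opinj'
Join without spaces: bgroopinj


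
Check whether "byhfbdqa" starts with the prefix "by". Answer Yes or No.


Input string: 'byhfbdqa'
Prefix to check: 'by'
First 2 characters of input: 'by'
Match: True
Result: Yes


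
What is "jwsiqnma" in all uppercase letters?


Input string: 'jwsiqnma'
Operation: convert each letter to uppercase
Mapping: 'j'->'J', 'w'->'W', 's'->'S', 'i'->'I', 'q'->'Q', 'n'->'N', 'm'->'M', 'a'->'A'
Result: JWSIQNMA


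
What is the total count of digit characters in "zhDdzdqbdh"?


Input string: 'zhDdzdqbdh'
Operation: count digit characters (0-9)
Scan: 'z', 'h', 'D', 'd', 'z', 'd', 'q', 'b', 'd', 'h'
Digits found: 0
Result: 0


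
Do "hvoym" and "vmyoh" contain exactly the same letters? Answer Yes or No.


String 1: 'hvoym' -> sorted: 'hmovy'
String 2: 'vmyoh' -> sorted: 'hmovy'
Compare sorted forms: 'hmovy' == 'hmovy'
Anagram: Yes


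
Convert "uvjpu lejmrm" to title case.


Input string: 'uvjpu lejmrm'
Operation: capitalize first letter of each word
Word transformations: 'uvjpu'->'Uvjpu', 'lejmrm'->'Lejmrm'
Result: Uvjpu Lejmrm


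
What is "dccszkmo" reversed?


Input string: 'dccszkmo'
Operation: reverse character order
Original order: 'd' -> 'c' -> 'c' -> 's' -> 'z' -> 'k' -> 'm' -> 'o'
Reversed order: 'o' -> 'm' -> 'k' -> 'z' -> 's' -> 'c' -> 'c' -> 'd'
Result: omkzsccd


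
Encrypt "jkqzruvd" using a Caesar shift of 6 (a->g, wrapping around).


Input: 'jkqzruvd', shift = 6
Operation: for each letter, (position + 6) mod 26
Mapping: 'j'(9+6=15)->'p', 'k'(10+6=16)->'q', 'q'(16+6=22)->'w', 'z'(25+6=31, 31 mod 26=5)->'f', 'r'(17+6=23)->'x', 'u'(20+6=26, 26 mod 26=0)->'a', 'v'(21+6=27, 27 mod 26=1)->'b', 'd'(3+6=9)->'j'
Result: pqwfxabj


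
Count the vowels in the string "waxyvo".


Input string: 'waxyvo'
Operation: count vowels (a, e, i, o, u)
Scan: s[0]='w', s[1]='a' (vowel), s[2]='x', s[3]='y', s[4]='v', s[5]='o' (vowel)
Vowels found: 2
Result: 2


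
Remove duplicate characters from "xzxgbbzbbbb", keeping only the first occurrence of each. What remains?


Input: 'xzxgbbzbbbb'
Operation: keep first occurrence of each character
Scan: s[0]='x' new -> keep; s[1]='z' new -> keep; s[2]='x' seen -> skip; s[3]='g' new -> keep; s[4]='b' new -> keep; s[5]='b' seen -> skip; s[6]='z' seen -> skip; s[7]='b' seen -> skip; s[8]='b' seen -> skip; s[9]='b' seen -> skip; s[10]='b' seen -> skip
Result: xzgb


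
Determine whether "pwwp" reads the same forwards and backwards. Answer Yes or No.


Input string: 'pwwp'
Reversed: 'pwwp'
Compare pairs: s[0]='p' vs s[3]='p' (match), s[1]='w' vs s[2]='w' (match)
Palindrome: Yes
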